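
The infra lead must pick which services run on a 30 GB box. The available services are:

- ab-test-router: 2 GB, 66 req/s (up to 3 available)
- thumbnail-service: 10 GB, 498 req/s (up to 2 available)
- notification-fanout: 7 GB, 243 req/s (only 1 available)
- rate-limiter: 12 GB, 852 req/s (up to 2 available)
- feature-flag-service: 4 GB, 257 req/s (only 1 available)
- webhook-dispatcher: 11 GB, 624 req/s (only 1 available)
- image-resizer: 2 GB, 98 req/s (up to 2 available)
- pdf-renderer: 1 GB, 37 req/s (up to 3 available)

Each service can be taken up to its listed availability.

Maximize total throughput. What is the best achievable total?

Taking 2×rate-limiter + feature-flag-service + image-resizer: 30 GB used, 2059 in throughput.
Every other selection either busts 30 GB or exceeds an availability limit or fails to beat 2059.

2059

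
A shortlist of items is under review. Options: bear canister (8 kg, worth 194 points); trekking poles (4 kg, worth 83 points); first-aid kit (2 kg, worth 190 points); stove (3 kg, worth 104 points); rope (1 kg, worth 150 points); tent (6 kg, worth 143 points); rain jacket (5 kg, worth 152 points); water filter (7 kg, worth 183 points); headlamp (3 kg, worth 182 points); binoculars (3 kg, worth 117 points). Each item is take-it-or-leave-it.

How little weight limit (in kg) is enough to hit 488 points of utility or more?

Minimise kg subject to total utility ≥ 488.
Taking first-aid kit + rope + headlamp gives 522 (≥ 488) for 6 kg.
No combination under 6 kg hits 488.

6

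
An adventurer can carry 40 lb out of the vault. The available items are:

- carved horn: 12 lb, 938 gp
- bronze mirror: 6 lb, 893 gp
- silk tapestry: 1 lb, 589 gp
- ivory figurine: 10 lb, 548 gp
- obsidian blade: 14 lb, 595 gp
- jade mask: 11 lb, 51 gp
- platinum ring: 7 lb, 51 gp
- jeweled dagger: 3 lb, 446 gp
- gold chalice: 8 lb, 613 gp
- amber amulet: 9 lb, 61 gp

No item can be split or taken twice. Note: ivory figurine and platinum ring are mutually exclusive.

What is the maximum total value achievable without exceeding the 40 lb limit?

4027

Density check — silk tapestry 589.00, bronze mirror 148.83, jeweled dagger 148.67 are the best per lb.
Carved horn + bronze mirror + silk tapestry + ivory figurine + jeweled dagger + gold chalice uses 40 of the 40 lb and totals 4027.
Every other selection either busts 40 lb or breaks a pairing rule or fails to beat 4027.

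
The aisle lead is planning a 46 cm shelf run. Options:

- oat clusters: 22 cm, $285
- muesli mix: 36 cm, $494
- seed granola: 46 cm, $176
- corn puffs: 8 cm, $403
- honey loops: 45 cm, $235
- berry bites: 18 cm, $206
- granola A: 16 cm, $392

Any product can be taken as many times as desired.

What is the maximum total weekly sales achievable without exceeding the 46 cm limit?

Taking 5×corn puffs: 40 cm used, 2015 in weekly sales.
That's the maximum — no swap from here does better than 2015.

2015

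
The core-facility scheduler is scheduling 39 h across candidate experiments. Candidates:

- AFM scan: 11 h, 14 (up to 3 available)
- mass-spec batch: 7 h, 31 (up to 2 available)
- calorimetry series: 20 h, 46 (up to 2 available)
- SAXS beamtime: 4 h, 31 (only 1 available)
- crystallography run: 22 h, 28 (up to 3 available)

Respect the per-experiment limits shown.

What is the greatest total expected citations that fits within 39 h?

139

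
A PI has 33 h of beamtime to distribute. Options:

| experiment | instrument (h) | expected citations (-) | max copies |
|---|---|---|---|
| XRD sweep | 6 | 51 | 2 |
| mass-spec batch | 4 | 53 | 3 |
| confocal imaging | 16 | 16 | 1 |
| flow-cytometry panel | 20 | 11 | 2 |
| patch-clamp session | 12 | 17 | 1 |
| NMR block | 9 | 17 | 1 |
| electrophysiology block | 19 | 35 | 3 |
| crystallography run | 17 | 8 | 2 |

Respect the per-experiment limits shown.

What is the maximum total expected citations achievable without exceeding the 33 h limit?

278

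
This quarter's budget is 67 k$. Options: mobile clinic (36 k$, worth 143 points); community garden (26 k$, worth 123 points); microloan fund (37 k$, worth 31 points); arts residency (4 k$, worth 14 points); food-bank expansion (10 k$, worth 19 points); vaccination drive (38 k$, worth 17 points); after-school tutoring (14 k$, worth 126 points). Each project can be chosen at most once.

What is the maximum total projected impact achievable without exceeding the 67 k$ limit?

Ranking by ratio (projected impact/k$): after-school tutoring 9.00, community garden 4.73, mobile clinic 3.97, arts residency 3.50.
Greedy by ratio would take community garden + arts residency + food-bank expansion + after-school tutoring: 54 k$ used, total 282.
The 26 k$ tied up in community garden is better spent on mobile clinic — total rises to 302 (64 k$).
The closest alternative, mobile clinic + food-bank expansion + after-school tutoring, reaches only 288.

302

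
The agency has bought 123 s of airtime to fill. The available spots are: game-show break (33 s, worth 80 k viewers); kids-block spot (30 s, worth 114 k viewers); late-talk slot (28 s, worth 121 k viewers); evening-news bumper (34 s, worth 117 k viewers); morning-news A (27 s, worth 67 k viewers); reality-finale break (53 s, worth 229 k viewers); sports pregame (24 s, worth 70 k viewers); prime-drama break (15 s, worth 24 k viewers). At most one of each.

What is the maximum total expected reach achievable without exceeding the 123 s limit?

467

Density check — late-talk slot 4.32, reality-finale break 4.32, kids-block spot 3.80, evening-news bumper 3.44 are the best per s.
A density-first pass picks kids-block spot + late-talk slot + reality-finale break — 464 at 111 s.
Replace kids-block spot with evening-news bumper: the trade gains 3 net, giving 467 at 115 s.
The spare 8 s is too small for any remaining spot, and no exchange beats 467.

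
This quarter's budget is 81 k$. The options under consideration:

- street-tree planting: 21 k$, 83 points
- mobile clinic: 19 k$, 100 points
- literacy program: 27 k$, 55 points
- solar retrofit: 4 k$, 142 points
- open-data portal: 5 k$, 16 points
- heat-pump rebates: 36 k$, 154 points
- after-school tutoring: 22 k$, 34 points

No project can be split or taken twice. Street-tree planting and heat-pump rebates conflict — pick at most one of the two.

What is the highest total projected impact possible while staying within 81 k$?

Taking mobile clinic + solar retrofit + heat-pump rebates + after-school tutoring: 81 k$ used, 430 in projected impact.
Every other selection either busts 81 k$ or breaks a pairing rule or fails to beat 430.

430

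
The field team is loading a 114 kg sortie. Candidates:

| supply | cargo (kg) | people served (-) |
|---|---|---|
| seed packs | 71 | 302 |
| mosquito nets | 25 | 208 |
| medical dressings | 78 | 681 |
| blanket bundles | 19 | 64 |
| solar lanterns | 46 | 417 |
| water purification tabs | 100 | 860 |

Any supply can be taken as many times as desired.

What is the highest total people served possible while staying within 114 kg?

Blanket bundles + 2×solar lanterns uses 111 of the 114 kg and totals 898.
Nothing else within 114 kg beats 898.

898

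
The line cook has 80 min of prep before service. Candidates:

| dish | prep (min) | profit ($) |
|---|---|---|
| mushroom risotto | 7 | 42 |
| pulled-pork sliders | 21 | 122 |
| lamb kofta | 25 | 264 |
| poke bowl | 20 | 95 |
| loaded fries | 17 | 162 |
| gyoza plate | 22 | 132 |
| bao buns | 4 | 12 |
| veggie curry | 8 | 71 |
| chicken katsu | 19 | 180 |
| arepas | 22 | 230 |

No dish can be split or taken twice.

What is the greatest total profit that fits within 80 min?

Density check — lamb kofta 10.56, arepas 10.45, loaded fries 9.53, chicken katsu 9.47 are the best per min.
Taking mushroom risotto + lamb kofta + loaded fries + veggie curry + arepas: 79 min used, 769 in profit.
Next best is lamb kofta + bao buns + veggie curry + chicken katsu + arepas at 757 (78 min) — short by 12.

769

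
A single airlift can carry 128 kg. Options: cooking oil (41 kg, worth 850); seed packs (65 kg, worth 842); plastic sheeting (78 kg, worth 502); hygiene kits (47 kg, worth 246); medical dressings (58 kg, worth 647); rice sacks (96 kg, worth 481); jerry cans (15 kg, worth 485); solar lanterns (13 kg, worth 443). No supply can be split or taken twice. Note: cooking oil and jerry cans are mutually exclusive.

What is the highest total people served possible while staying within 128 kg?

2135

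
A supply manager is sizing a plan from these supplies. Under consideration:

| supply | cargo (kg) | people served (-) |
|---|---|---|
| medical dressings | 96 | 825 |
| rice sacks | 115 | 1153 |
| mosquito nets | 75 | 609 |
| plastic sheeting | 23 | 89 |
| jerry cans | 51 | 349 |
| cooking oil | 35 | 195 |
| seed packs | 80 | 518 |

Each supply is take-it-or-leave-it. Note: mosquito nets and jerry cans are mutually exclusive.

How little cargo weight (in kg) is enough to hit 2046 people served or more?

Minimise kg subject to total people served ≥ 2046.
Taking medical dressings + rice sacks + plastic sheeting gives 2067 (≥ 2046) for 234 kg.
Below 234 kg the best achievable stays under 2046.

234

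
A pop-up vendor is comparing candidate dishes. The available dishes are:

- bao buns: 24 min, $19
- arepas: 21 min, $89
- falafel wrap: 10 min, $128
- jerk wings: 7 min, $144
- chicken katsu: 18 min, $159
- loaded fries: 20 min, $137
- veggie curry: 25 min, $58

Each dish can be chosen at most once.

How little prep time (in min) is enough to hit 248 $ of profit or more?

17

Minimise min subject to total profit ≥ 248.
falafel wrap + jerk wings: 272 profit at 17 min.
Any bundle with less than 17 min falls short of 248.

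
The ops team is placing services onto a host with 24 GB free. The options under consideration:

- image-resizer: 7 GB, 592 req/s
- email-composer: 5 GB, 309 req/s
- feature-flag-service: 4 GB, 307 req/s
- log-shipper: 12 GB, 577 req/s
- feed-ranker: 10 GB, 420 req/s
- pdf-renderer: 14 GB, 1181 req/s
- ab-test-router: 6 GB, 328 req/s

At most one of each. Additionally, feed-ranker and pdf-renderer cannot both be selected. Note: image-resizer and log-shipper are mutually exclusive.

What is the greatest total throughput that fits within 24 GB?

Ranking by ratio (throughput/GB): image-resizer 84.57, pdf-renderer 84.36, feature-flag-service 76.75.
Greedy by ratio would take image-resizer + pdf-renderer: 21 GB used, total 1773.
The 7 GB tied up in image-resizer is better spent on feature-flag-service + ab-test-router — total rises to 1816 (24 GB).

1816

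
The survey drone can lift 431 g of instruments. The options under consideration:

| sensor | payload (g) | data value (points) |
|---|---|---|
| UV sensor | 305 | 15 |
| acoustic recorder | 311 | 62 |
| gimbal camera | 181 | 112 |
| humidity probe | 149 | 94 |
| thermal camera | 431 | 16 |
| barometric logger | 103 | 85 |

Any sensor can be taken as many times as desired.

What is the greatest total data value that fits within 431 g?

The ratio ordering already packs tightly: 4×barometric logger, 412 g, 340.
Nothing else within 431 g beats 340.

340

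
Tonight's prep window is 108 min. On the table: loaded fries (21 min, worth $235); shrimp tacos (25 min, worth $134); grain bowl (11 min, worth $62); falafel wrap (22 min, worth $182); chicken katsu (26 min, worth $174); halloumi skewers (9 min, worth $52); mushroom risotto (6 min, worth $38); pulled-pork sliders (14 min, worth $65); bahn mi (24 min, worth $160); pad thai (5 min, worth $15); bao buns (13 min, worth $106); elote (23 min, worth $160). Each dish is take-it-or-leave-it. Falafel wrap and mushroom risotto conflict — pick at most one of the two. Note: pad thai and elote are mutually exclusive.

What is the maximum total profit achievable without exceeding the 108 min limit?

857

Ranking by ratio (profit/min): loaded fries 11.19, falafel wrap 8.27, bao buns 8.15.
Best packing: loaded fries + falafel wrap + chicken katsu + bahn mi + bao buns — 106 min, 857 total.
Nothing else feasible within 108 min beats 857.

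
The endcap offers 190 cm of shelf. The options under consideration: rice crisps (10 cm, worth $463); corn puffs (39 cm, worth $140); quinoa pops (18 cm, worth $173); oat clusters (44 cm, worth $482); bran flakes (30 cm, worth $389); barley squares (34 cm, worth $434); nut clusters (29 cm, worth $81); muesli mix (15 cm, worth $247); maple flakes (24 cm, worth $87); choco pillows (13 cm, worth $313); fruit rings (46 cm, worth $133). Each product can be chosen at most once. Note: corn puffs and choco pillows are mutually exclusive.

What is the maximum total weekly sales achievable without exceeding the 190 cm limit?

Taking rice crisps + quinoa pops + oat clusters + bran flakes + barley squares + muesli mix + maple flakes + choco pillows: 188 cm used, 2588 in weekly sales.
No other feasible combination exceeds 2588.

2588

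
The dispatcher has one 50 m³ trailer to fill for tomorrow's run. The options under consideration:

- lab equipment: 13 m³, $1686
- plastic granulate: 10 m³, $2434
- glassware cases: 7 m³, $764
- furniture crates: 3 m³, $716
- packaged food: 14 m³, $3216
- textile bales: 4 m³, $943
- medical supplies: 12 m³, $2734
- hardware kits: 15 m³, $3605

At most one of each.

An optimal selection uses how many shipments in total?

The maximum revenue within 50 m³ is 11214.
One optimal bundle: furniture crates + packaged food + textile bales + medical supplies + hardware kits (48 m³).
Any selection reaching 11214 contains exactly 5 shipments.

5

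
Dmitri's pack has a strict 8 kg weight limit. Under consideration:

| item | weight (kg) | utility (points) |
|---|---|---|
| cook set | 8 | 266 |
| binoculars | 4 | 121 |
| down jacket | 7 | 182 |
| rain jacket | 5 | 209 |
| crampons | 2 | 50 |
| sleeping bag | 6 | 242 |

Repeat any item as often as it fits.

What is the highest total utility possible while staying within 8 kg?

292

Greedy by ratio would take rain jacket + crampons: 7 kg used, total 259.
The 5 kg tied up in rain jacket is better spent on sleeping bag — total rises to 292 (8 kg).
Nothing else within 8 kg beats 292.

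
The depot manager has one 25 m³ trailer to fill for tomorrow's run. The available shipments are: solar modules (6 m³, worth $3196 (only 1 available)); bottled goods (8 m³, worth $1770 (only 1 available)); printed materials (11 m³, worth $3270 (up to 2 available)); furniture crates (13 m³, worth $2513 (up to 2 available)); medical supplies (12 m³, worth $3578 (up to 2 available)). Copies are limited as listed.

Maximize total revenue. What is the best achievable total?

Filling by ratio: solar modules + medical supplies for 6774, with 7 m³ left unused.
The 12 m³ tied up in medical supplies is better spent on bottled goods + printed materials — total rises to 8236 (25 m³).
Every other selection either busts 25 m³ or exceeds an availability limit or fails to beat 8236.

8236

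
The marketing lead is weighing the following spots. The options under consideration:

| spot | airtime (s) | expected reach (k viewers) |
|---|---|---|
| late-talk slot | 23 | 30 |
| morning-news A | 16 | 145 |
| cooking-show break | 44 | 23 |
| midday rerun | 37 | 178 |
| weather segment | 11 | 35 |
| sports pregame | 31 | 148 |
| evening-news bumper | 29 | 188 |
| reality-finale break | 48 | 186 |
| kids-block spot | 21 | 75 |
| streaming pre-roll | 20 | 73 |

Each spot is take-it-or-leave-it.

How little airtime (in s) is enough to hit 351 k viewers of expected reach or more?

Look for the lowest-airtime combination reaching 351.
Taking morning-news A + weather segment + evening-news bumper gives 368 (≥ 351) for 56 s.
Any bundle with less than 56 s falls short of 351.

56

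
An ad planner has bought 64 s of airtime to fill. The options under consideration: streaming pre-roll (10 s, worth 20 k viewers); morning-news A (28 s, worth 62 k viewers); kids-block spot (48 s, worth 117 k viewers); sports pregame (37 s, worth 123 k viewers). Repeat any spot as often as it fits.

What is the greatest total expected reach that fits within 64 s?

163

Density check — sports pregame 3.32, kids-block spot 2.44, morning-news A 2.21 are the best per s.
Best packing: 2×streaming pre-roll + sports pregame — 57 s, 163 total.
Every other selection either busts 64 s or fails to beat 163.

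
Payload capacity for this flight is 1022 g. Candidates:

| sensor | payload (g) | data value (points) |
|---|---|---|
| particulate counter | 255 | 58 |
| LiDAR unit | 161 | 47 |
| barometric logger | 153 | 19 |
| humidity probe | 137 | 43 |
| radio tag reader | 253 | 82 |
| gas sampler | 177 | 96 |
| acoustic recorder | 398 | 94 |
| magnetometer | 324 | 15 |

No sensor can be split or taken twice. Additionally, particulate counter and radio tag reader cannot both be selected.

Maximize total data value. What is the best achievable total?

319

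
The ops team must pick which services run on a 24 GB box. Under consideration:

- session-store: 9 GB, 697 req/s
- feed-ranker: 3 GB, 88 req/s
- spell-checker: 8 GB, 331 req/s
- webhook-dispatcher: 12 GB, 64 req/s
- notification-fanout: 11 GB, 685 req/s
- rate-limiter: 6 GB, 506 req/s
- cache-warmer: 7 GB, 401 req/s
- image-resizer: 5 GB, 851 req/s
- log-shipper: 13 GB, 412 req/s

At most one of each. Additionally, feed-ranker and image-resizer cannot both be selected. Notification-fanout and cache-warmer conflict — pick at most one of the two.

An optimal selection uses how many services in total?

3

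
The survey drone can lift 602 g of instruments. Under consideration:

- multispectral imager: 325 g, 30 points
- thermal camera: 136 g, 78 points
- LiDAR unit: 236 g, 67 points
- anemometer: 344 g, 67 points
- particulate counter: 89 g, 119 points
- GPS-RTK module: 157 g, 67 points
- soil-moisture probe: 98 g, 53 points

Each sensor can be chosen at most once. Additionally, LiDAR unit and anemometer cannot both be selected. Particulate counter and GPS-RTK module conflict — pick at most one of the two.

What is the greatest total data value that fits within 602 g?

Best packing: thermal camera + LiDAR unit + particulate counter + soil-moisture probe — 559 g, 317 total.
Nothing else feasible within 602 g beats 317.

317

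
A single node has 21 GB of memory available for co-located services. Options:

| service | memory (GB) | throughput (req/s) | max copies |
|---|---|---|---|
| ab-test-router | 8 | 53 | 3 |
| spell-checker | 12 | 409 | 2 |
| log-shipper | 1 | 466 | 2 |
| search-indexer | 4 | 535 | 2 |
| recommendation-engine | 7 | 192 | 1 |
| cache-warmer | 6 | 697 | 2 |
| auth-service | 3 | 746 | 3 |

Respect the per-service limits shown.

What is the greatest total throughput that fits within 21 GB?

4402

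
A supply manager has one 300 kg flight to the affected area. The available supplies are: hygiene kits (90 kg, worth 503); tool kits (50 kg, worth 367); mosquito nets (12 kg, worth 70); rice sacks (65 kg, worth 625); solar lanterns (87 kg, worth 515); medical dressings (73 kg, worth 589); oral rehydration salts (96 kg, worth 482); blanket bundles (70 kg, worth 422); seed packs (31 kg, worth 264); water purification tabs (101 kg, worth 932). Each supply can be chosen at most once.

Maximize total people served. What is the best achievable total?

2513

A density-first pass picks mosquito nets + rice sacks + medical dressings + seed packs + water purification tabs — 2480 at 282 kg.
Dropping mosquito nets and seed packs frees 43 kg; slotting in tool kits (50 kg) lifts the total to 2513 at 289 kg.
Runner-up mosquito nets + rice sacks + medical dressings + seed packs + water purification tabs tops out at 2480.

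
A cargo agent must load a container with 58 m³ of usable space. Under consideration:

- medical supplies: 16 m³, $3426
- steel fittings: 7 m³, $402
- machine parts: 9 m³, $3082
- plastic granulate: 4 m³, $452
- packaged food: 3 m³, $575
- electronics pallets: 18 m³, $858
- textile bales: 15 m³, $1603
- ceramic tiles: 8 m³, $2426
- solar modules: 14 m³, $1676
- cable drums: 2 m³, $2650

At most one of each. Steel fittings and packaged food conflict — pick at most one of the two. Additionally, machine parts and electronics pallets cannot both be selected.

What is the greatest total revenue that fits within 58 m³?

By revenue per m³: cable drums 1325.00, machine parts 342.44, ceramic tiles 303.25, medical supplies 214.12 lead.
The ratio ordering already packs tightly: medical supplies + machine parts + plastic granulate + packaged food + ceramic tiles + solar modules + cable drums, 56 m³, 14287.
Nothing else feasible within 58 m³ beats 14287.

14287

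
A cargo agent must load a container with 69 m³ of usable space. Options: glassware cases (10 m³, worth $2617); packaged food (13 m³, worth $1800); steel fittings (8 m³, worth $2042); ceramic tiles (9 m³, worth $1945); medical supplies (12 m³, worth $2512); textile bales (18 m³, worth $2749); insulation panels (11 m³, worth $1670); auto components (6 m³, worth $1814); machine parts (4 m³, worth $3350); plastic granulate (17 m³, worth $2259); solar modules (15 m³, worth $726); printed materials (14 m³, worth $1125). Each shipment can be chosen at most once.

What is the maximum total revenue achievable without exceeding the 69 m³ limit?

17029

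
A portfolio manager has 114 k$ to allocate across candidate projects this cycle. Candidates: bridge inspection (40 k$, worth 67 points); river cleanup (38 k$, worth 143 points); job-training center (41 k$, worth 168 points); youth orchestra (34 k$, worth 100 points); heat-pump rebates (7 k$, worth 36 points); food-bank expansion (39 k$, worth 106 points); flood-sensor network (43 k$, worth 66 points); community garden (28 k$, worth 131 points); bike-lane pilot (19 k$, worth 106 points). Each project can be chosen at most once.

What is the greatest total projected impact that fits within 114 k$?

478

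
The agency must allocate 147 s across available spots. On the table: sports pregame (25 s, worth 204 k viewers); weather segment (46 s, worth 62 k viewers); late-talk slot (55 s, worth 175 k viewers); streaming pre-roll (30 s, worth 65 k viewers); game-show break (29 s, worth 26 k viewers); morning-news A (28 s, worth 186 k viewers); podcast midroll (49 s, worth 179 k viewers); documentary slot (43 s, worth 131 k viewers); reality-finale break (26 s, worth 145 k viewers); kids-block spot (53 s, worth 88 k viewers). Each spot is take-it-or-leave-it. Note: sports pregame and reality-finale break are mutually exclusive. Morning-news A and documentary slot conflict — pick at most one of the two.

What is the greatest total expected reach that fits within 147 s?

634

Ranking by ratio (expected reach/s): sports pregame 8.16, morning-news A 6.64, reality-finale break 5.58, podcast midroll 3.65.
Sports pregame + streaming pre-roll + morning-news A + podcast midroll uses 132 of the 147 s and totals 634.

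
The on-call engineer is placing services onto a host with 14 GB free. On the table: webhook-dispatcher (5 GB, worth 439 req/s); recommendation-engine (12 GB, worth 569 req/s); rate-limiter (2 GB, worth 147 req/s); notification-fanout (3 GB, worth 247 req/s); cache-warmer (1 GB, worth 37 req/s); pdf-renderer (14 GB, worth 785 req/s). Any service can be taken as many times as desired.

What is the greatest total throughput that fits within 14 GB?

Density check — webhook-dispatcher 87.80, notification-fanout 82.33, rate-limiter 73.50 are the best per GB.
A density-first pass picks 2×webhook-dispatcher + notification-fanout + cache-warmer — 1162 at 14 GB.
Replace webhook-dispatcher and cache-warmer with 2×notification-fanout: the trade gains 18 net, giving 1180 at 14 GB.
Every other selection either busts 14 GB or fails to beat 1180.

1180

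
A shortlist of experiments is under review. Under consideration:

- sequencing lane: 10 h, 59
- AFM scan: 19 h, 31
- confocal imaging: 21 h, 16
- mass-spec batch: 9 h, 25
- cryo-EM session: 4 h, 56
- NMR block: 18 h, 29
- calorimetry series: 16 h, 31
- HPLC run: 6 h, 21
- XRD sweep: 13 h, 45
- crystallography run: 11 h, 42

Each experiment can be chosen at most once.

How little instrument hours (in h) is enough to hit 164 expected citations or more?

31

Need the lightest bundle worth ≥ 164.
Taking sequencing lane + cryo-EM session + HPLC run + crystallography run gives 178 (≥ 164) for 31 h.
Below 31 h the best achievable stays under 164.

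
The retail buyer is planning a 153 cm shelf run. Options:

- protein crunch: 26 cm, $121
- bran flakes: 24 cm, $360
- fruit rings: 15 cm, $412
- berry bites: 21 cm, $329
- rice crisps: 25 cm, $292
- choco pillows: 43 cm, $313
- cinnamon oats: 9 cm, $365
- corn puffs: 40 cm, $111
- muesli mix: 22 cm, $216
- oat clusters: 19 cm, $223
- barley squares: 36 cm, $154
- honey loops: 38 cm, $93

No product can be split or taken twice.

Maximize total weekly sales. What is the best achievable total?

Taking the top-ratio products first gives bran flakes + fruit rings + berry bites + rice crisps + cinnamon oats + muesli mix + oat clusters for 2197 (135 cm).
Dropping rice crisps frees 25 cm; slotting in choco pillows (43 cm) lifts the total to 2218 at 153 cm.

2218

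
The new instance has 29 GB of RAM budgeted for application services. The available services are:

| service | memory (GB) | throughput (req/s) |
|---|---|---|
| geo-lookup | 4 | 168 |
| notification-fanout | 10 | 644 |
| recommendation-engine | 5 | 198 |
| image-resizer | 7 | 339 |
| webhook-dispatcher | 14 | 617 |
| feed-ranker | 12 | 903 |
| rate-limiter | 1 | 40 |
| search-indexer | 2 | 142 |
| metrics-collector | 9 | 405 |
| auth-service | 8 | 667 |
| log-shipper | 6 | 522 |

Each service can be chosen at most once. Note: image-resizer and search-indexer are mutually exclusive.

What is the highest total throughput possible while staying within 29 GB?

2274

Feed-ranker + rate-limiter + search-indexer + auth-service + log-shipper uses 29 of the 29 GB and totals 2274.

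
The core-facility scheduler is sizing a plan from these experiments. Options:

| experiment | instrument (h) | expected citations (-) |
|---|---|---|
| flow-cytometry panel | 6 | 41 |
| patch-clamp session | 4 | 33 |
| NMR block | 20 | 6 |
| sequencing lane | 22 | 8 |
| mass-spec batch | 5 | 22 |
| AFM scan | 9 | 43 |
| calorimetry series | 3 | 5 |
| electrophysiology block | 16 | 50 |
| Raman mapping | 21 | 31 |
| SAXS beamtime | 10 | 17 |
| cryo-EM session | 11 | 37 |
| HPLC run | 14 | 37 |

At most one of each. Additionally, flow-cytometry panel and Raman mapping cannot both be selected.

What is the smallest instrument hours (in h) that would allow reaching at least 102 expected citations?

19

Look for the lowest-instrument combination reaching 102.
Taking flow-cytometry panel + patch-clamp session + AFM scan gives 117 (≥ 102) for 19 h.
Below 19 h the best achievable stays under 102.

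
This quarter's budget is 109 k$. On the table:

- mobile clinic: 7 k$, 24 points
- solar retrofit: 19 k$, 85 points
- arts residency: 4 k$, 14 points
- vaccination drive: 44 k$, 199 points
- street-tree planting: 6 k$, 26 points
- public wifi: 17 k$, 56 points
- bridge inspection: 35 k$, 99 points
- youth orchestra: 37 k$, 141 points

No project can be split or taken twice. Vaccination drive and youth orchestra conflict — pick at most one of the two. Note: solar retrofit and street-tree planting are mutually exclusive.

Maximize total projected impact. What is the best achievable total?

421

Best packing: mobile clinic + solar retrofit + arts residency + vaccination drive + bridge inspection — 109 k$, 421 total.
That's the maximum — no feasible swap from here does better than 421.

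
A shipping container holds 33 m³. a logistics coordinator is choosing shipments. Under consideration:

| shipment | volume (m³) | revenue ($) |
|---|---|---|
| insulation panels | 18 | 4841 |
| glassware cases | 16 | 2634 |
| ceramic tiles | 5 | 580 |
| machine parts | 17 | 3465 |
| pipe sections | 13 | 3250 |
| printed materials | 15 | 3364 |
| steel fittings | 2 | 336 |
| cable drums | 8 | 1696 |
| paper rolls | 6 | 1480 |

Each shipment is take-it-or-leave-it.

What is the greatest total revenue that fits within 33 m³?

The ratio ordering already packs tightly: insulation panels + pipe sections + steel fittings, 33 m³, 8427.

8427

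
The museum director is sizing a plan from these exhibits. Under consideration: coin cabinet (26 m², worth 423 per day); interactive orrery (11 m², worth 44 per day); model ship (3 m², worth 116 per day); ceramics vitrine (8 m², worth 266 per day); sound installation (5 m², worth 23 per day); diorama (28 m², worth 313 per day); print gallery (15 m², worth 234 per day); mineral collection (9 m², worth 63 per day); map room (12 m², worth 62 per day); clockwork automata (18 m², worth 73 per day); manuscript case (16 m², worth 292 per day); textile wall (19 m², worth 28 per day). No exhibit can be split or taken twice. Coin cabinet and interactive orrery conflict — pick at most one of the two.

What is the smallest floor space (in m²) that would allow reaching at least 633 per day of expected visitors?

27

Need the lightest bundle worth ≥ 633.
model ship + ceramics vitrine + manuscript case: 674 expected visitors at 27 m².
No combination under 27 m² hits 633.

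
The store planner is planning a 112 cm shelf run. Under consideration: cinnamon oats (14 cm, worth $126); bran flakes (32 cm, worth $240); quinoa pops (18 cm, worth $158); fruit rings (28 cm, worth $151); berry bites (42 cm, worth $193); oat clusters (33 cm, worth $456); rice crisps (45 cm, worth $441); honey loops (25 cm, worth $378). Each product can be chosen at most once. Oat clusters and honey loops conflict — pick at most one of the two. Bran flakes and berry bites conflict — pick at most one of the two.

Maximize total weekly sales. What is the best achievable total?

Taking cinnamon oats + quinoa pops + oat clusters + rice crisps: 110 cm used, 1181 in weekly sales.
The closest alternative, bran flakes + oat clusters + rice crisps, reaches only 1137.

1181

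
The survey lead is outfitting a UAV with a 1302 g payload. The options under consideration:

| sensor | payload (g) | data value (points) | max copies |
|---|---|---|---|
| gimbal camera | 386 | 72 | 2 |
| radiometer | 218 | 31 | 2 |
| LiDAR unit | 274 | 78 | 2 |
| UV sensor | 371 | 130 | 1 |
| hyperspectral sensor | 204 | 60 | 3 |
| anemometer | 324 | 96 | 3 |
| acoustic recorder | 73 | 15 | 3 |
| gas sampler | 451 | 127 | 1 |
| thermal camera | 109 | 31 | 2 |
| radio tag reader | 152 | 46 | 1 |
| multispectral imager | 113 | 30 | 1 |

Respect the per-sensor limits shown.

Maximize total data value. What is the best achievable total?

Density check — UV sensor 0.35, radio tag reader 0.30, anemometer 0.30 are the best per g.
Greedy by ratio would take UV sensor + 2×anemometer + thermal camera + radio tag reader: 1280 g used, total 399.
The 261 g tied up in thermal camera and radio tag reader is better spent on LiDAR unit — total rises to 400 (1293 g).
Every other selection either busts 1302 g or exceeds an availability limit or fails to beat 400.

400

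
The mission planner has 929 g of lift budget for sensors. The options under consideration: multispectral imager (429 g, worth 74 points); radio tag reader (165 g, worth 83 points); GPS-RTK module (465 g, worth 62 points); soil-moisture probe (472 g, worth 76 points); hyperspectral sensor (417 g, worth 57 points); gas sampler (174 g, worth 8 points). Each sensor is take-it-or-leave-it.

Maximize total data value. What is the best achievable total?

167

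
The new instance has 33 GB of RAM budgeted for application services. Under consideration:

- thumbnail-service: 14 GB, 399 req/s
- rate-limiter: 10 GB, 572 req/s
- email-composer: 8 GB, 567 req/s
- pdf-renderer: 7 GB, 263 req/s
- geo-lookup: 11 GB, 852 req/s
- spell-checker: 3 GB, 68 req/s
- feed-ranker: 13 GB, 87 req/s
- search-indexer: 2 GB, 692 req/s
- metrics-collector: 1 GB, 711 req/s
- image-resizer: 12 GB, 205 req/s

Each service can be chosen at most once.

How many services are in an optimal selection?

5

The maximum throughput within 33 GB is 3394.
For example rate-limiter + email-composer + geo-lookup + search-indexer + metrics-collector achieves it, using 32 GB.
Every optimal selection uses 5 services.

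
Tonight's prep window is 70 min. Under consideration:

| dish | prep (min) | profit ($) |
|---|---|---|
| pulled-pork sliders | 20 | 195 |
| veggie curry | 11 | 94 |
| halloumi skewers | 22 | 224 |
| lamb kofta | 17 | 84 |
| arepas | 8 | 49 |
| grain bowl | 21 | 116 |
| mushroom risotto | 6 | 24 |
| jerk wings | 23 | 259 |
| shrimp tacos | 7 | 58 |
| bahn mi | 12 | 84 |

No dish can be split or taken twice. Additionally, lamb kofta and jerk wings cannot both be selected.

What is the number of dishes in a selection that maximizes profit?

3

Optimal total is 678.
For example pulled-pork sliders + halloumi skewers + jerk wings achieves it, using 65 min.
All optima have 3 dishes.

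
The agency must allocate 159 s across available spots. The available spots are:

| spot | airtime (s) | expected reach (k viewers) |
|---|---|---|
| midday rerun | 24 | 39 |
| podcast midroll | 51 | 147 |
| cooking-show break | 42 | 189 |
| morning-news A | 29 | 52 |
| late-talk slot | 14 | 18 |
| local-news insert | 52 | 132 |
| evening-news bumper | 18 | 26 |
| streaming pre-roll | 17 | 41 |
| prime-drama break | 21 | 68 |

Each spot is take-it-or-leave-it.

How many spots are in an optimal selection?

Optimal total is 486.
podcast midroll + cooking-show break + late-talk slot + local-news insert hits 486 at 159 s.
All optima have 4 spots.

4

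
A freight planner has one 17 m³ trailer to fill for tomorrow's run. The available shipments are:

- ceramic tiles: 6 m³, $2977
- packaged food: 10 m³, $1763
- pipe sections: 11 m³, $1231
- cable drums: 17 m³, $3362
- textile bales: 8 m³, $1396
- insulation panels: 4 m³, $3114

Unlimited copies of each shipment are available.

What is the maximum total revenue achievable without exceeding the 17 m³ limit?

Density check — insulation panels 778.50, ceramic tiles 496.17, cable drums 197.76 are the best per m³.
Taking 4×insulation panels: 16 m³ used, 12456 in revenue.

12456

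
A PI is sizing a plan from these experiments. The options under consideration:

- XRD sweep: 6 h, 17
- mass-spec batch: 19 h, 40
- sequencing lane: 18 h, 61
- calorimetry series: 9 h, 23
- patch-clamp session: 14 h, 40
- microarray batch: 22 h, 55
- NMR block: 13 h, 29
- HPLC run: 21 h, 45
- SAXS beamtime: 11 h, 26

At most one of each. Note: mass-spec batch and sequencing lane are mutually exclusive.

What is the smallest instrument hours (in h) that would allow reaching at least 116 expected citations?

Minimise h subject to total expected citations ≥ 116.
Taking XRD sweep + sequencing lane + patch-clamp session gives 118 (≥ 116) for 38 h.
No combination under 38 h hits 116.

38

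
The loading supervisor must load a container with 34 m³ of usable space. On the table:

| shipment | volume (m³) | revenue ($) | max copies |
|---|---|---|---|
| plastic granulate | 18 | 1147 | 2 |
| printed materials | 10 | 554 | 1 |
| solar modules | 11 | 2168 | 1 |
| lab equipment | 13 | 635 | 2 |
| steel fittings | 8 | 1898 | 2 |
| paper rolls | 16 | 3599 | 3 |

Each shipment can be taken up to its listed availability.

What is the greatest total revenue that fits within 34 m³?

2×steel fittings + paper rolls uses 32 of the 34 m³ and totals 7395.

7395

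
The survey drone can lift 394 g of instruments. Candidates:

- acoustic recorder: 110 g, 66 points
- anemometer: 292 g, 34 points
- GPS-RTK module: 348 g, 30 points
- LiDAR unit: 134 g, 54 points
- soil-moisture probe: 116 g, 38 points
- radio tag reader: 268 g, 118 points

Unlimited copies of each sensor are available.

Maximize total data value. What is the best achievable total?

198

Ranking by ratio (data value/g): acoustic recorder 0.60, radio tag reader 0.44, LiDAR unit 0.40.
Taking 3×acoustic recorder: 330 g used, 198 in data value.
Every other selection either busts 394 g or fails to beat 198.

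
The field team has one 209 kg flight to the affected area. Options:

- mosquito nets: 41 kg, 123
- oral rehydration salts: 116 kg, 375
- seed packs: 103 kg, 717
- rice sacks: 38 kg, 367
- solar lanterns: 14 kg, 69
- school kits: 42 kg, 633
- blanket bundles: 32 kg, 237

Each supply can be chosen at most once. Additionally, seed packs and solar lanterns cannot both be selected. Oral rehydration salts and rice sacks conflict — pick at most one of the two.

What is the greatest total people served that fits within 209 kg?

1717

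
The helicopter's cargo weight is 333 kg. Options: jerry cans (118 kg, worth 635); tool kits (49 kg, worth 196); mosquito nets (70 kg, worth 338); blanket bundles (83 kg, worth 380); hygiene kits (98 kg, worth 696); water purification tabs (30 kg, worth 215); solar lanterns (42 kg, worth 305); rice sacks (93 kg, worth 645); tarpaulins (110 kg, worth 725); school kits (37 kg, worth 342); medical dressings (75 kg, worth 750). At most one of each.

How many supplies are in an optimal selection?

5

The maximum people served within 333 kg is 2648.
hygiene kits + water purification tabs + rice sacks + school kits + medical dressings hits 2648 at 333 kg.
Any selection reaching 2648 contains exactly 5 supplies.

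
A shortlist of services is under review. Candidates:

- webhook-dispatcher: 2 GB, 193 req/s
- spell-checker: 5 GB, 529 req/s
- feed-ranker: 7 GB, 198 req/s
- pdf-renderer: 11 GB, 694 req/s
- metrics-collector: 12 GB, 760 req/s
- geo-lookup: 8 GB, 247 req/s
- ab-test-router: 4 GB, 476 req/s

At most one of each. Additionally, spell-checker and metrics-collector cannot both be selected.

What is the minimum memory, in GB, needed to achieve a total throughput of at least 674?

Need the lightest bundle worth ≥ 674.
webhook-dispatcher + spell-checker: 722 throughput at 7 GB.
Any bundle with less than 7 GB falls short of 674.

7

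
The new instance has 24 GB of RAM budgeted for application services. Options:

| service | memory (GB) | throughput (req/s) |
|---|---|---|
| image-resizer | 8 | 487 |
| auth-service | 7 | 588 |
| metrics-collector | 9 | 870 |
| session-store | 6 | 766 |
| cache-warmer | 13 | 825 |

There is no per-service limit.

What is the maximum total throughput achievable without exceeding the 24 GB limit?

3064

By throughput per GB: session-store 127.67, metrics-collector 96.67, auth-service 84.00, cache-warmer 63.46 lead.
4×session-store uses 24 of the 24 GB and totals 3064.
Nothing else within 24 GB beats 3064.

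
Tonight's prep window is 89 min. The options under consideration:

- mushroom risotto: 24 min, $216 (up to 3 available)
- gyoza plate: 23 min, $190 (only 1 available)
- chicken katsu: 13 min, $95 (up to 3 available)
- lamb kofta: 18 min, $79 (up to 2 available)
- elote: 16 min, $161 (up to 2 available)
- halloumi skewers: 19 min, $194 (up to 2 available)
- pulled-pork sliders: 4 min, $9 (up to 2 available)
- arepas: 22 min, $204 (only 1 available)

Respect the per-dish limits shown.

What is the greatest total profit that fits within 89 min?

848

By profit per min: halloumi skewers 10.21, elote 10.06, arepas 9.27 lead.
Filling by ratio: chicken katsu + 2×elote + 2×halloumi skewers + pulled-pork sliders for 814, with 2 min left unused.
The 20 min tied up in elote and pulled-pork sliders is better spent on arepas — total rises to 848 (89 min).
Every other selection either busts 89 min or exceeds an availability limit or fails to beat 848.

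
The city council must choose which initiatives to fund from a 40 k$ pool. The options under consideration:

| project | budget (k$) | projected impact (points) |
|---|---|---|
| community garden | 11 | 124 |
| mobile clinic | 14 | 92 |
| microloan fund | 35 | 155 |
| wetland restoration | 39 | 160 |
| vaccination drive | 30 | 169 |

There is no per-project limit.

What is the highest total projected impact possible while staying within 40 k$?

3×community garden uses 33 of the 40 k$ and totals 372.
The spare 7 k$ is too small for any remaining project, and no exchange beats 372.

372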